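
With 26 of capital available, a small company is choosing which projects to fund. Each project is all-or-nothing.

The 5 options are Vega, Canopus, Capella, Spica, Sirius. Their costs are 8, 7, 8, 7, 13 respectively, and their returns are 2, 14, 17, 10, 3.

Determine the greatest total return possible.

41

Allowing fractional choices, the relaxed optimum would be about 42.0, but projects are indivisible.
Canopus + Capella: cost 7 + 8 = 15 ≤ 26, return 14 + 17 = 31.
Canopus + Capella + Spica: cost 7 + 8 + 7 = 22 ≤ 26, return 14 + 17 + 10 = 41.
Vega + Canopus + Capella: cost 8 + 7 + 8 = 23 ≤ 26, return 2 + 14 + 17 = 33.
Best is Canopus, Capella, and Spica with total return 41.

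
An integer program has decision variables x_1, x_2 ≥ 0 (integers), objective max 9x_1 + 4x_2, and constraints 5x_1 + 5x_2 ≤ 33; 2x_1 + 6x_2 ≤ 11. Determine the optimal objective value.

45

(x_1,x_2)=(5,0): 5·5+5·0=25≤33, 2·5+6·0=10≤11, objective 45.
(x_1,x_2)=(4,0): 5·4+5·0=20≤33, 2·4+6·0=8≤11, objective 36.
No feasible integer point exceeds 45.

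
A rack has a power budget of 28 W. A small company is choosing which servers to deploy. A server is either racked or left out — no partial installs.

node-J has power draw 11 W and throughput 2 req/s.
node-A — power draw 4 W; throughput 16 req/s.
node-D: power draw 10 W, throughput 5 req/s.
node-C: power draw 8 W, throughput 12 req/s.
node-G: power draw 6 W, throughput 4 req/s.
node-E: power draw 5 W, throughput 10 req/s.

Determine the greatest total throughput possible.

Allowing fractional choices, the relaxed optimum would be about 44.5, but servers are indivisible.
node-A + node-C + node-G + node-E: power draw 4 + 8 + 6 + 5 = 23 ≤ 28, throughput 16 + 12 + 4 + 10 = 42.
node-A + node-D + node-C + node-E: power draw 4 + 10 + 8 + 5 = 27 ≤ 28, throughput 16 + 5 + 12 + 10 = 43.
Best is node-A, node-D, node-C, and node-E with total throughput 43.

43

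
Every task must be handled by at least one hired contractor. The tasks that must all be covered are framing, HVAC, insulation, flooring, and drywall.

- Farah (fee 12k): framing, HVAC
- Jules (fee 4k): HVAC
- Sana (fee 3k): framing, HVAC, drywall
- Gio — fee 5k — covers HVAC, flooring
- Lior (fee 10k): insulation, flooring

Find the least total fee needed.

13

Choose Sana and Lior: together they cover framing, HVAC, insulation, flooring, drywall — every task.
Total fee: 3 + 10 = 13.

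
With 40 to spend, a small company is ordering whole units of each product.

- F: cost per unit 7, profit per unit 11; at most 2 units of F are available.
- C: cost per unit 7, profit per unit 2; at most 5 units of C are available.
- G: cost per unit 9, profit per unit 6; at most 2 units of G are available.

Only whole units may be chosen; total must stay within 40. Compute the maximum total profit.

2×F, 1×C, and 2×G: cost 39 ≤ 40, profit 2·11 + 1·2 + 2·6 = 36.
2×F and 2×G: cost 32 ≤ 40, profit 2·11 + 2·6 = 34.
Best is 36.

36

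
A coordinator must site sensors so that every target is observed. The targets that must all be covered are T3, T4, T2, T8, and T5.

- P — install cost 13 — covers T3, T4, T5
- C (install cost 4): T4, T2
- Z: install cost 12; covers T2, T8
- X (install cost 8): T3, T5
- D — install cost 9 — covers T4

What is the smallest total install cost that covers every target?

Choose C, Z, and X: together they cover T3, T4, T2, T8, T5 — every target.
Total install cost: 4 + 12 + 8 = 24.
No cover costs less than 24.

24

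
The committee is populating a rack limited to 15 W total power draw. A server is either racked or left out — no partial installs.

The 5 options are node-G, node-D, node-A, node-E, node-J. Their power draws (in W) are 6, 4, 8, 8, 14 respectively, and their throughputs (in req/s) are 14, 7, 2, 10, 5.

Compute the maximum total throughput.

24

This is an integer program with binary decision variables.
Take node-G and node-E: power draw 6 + 8 = 14 ≤ 15, throughput 14 + 10 = 24.
No other feasible combination does better.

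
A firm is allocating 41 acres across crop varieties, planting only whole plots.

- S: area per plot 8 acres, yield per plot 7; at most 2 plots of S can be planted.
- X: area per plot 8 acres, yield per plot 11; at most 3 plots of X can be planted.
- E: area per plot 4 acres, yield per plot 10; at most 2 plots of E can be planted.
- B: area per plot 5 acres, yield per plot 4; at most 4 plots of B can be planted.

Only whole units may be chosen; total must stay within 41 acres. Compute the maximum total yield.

60

Take 1×S, 3×X, and 2×E: area 40 ≤ 41, yield 1·7 + 3·11 + 2·10 = 60.
E has the best ratio (10/4) and is taken to its limit of 2; remaining capacity is filled optimally with the others.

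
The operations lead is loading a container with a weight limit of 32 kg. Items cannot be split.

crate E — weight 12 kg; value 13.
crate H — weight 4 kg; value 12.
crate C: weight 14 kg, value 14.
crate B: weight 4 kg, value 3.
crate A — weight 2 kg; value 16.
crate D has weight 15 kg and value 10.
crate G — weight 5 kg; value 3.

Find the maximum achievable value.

crate E + crate H + crate C + crate A: weight 12 + 4 + 14 + 2 = 32 ≤ 32, value 13 + 12 + 14 + 16 = 55.
crate E + crate H + crate B + crate A + crate G: weight 12 + 4 + 4 + 2 + 5 = 27 ≤ 32, value 13 + 12 + 3 + 16 + 3 = 47.
crate H + crate C + crate B + crate A + crate G: weight 4 + 14 + 4 + 2 + 5 = 29 ≤ 32, value 12 + 14 + 3 + 16 + 3 = 48.
Best is crate E, crate H, crate C, and crate A with total value 55.

55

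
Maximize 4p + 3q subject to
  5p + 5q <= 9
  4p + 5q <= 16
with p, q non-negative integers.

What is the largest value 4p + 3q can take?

Relaxing integrality, the LP optimum is 7.20 at (p,q) = (1.8, 0), which is not an integer point.
(p,q)=(1,0): 5·1+5·0=5≤9, 4·1+5·0=4≤16, objective 4.
(p,q)=(0,1): 5·0+5·1=5≤9, 4·0+5·1=5≤16, objective 3.
(p,q)=(0,0): 5·0+5·0=0≤9, 4·0+5·0=0≤16, objective 0.
No feasible integer point exceeds 4.

4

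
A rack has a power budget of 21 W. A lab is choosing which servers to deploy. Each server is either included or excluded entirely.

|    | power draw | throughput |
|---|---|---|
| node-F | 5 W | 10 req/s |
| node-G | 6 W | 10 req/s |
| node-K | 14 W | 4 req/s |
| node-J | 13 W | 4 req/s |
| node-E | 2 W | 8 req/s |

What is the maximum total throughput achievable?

28

node-F + node-G + node-E: power draw 5 + 6 + 2 = 13 ≤ 21, throughput 10 + 10 + 8 = 28.
node-F + node-J + node-E: power draw 5 + 13 + 2 = 20 ≤ 21, throughput 10 + 4 + 8 = 22.
Best is node-F, node-G, and node-E with total throughput 28.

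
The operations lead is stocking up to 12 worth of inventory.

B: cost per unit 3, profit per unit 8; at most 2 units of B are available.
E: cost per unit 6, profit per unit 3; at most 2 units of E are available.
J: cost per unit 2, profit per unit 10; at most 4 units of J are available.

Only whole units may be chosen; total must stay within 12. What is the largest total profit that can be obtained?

Take 1×B and 4×J: cost 11 ≤ 12, profit 1·8 + 4·10 = 48.
J has the best ratio (10/2) and is taken to its limit of 4; remaining capacity is filled optimally with the others.

48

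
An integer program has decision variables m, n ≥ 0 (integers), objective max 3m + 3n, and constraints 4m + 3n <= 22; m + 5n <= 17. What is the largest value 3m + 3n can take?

18

The continuous relaxation peaks at (3.47, 2.71) with value 18.53; rounding to a feasible lattice point costs some objective.
(m,n)=(4,2): 4·4+3·2=22≤22, 1·4+5·2=14≤17, objective 18.
(m,n)=(2,3): 4·2+3·3=17≤22, 1·2+5·3=17≤17, objective 15.
(m,n)=(3,2): 4·3+3·2=18≤22, 1·3+5·2=13≤17, objective 15.
No feasible integer point exceeds 18.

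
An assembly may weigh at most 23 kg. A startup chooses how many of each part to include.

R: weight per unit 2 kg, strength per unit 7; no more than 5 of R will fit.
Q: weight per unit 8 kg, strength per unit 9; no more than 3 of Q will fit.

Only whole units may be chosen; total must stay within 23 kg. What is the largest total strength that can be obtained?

44

R has the best ratio (7/2); taking only R gives at most 5×7 = 35 (stopped by the supply cap of 5).
Mixing does better — 5×R and 1×Q: weight 18 ≤ 23, strength 5·7 + 1·9 = 44.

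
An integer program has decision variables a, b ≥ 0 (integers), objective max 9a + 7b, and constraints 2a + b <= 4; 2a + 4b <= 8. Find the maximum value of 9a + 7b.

18

The continuous relaxation peaks at (1.33, 1.33) with value 21.33; rounding to a feasible lattice point costs some objective.
(a,b)=(2,0) is feasible, giving 18.
(a,b)=(1,1) is feasible, giving 16.
(a,b)=(0,2) is feasible, giving 14.
(a,b)=(1,0) is feasible, giving 9.
No feasible integer point exceeds 18.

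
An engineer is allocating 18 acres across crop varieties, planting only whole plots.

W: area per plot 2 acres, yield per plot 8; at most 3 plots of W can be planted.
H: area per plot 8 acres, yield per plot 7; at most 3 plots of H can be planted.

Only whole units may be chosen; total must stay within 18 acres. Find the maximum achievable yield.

This is a bounded integer knapsack.
3×W: area 6 ≤ 18, yield 3·8 = 24.
3×W and 1×H: area 14 ≤ 18, yield 3·8 + 1·7 = 31.
Best is 31.

31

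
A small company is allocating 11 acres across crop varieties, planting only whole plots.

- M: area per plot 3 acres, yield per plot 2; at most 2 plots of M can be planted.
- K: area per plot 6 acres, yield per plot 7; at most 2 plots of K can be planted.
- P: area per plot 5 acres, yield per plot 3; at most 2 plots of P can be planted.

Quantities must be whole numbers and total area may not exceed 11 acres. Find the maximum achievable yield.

10

1×M and 1×K: area 9 ≤ 11, yield 1·2 + 1·7 = 9.
1×K and 1×P: area 11 ≤ 11, yield 1·7 + 1·3 = 10.
Best is 10.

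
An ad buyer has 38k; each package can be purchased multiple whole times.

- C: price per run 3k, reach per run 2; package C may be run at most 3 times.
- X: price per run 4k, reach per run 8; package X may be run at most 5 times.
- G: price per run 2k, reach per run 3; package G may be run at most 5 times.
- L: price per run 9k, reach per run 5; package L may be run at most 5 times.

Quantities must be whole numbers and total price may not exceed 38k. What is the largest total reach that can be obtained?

3×C, 5×X, and 4×G: price 37 ≤ 38, reach 3·2 + 5·8 + 4·3 = 58.
2×C, 5×X, and 5×G: price 36 ≤ 38, reach 2·2 + 5·8 + 5·3 = 59.
Best is 59.

59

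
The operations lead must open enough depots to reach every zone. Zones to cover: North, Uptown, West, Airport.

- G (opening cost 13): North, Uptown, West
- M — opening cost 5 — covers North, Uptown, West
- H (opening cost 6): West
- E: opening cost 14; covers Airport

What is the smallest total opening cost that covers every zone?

19

Choose M and E: together they cover North, Uptown, West, Airport — every zone.
Total opening cost: 5 + 14 = 19.
No cover costs less than 19.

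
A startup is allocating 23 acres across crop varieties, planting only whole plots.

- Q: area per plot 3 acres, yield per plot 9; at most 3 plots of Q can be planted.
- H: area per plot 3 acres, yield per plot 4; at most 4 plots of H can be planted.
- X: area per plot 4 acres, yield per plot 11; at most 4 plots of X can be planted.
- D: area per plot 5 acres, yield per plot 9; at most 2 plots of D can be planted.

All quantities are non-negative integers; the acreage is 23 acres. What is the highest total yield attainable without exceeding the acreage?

Q has the best ratio (9/3); taking only Q gives at most 3×9 = 27 (stopped by the supply cap of 3).
Mixing does better — 2×Q and 4×X: area 22 ≤ 23, yield 2·9 + 4·11 = 62.

62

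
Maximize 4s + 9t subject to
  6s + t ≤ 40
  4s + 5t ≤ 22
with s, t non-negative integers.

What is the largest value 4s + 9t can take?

36

(s,t)=(0,4): 6·0+1·4=4≤40, 4·0+5·4=20≤22, objective 36.
(s,t)=(1,3): 6·1+1·3=9≤40, 4·1+5·3=19≤22, objective 31.
(s,t)=(0,3): 6·0+1·3=3≤40, 4·0+5·3=15≤22, objective 27.
No feasible integer point exceeds 36.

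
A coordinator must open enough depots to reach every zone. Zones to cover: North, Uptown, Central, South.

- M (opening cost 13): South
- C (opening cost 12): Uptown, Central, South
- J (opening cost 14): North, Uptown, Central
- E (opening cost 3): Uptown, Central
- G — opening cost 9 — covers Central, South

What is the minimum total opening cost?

The greedy cost-per-new-zone heuristic would pick E, G, and J for 26, but a cheaper cover exists.
Choose J and G: together they cover North, Uptown, Central, South — every zone.
Total opening cost: 14 + 9 = 23.
No cover costs less than 23.

23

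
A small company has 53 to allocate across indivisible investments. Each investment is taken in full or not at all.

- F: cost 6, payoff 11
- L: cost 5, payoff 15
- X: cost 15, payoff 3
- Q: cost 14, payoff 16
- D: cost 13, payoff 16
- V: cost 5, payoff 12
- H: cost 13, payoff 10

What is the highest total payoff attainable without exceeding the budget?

Allowing fractional choices, the relaxed optimum would be about 77.7, but investments are indivisible.
F + L + Q + D + V: cost 6 + 5 + 14 + 13 + 5 = 43 ≤ 53, payoff 11 + 15 + 16 + 16 + 12 = 70.
L + Q + D + V + H: cost 5 + 14 + 13 + 5 + 13 = 50 ≤ 53, payoff 15 + 16 + 16 + 12 + 10 = 69.
Best is F, L, Q, D, and V with total payoff 70.

70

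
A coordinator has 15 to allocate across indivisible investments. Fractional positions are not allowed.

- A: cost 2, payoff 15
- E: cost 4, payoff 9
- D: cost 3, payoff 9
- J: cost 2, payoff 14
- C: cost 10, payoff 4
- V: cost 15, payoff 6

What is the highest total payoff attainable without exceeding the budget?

47

Allowing fractional choices, the relaxed optimum would be about 48.6, but investments are indivisible.
A + E + D + J: cost 2 + 4 + 3 + 2 = 11 ≤ 15, payoff 15 + 9 + 9 + 14 = 47.
A + D + J: cost 2 + 3 + 2 = 7 ≤ 15, payoff 15 + 9 + 14 = 38.
A + E + J: cost 2 + 4 + 2 = 8 ≤ 15, payoff 15 + 9 + 14 = 38.
Best is A, E, D, and J with total payoff 47.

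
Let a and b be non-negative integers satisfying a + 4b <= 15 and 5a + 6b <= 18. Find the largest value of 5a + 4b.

The continuous relaxation peaks at (3.6, 0) with value 18.00; rounding to a feasible lattice point costs some objective.
(a,b)=(3,0): 1·3+4·0=3≤15, 5·3+6·0=15≤18, objective 15.
(a,b)=(2,1): 1·2+4·1=6≤15, 5·2+6·1=16≤18, objective 14.
Maximum is 15 at (a,b)=(3,0).

15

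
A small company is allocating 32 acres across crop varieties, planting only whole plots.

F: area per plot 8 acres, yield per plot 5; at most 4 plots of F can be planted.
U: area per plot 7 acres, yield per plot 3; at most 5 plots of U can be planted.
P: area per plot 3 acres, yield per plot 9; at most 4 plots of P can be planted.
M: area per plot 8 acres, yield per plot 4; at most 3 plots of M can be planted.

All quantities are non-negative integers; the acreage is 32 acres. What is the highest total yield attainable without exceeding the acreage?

46

2×F and 4×P: area 28 ≤ 32, yield 2·5 + 4·9 = 46.
1×F, 4×P, and 1×M: area 28 ≤ 32, yield 1·5 + 4·9 + 1·4 = 45.
Best is 46.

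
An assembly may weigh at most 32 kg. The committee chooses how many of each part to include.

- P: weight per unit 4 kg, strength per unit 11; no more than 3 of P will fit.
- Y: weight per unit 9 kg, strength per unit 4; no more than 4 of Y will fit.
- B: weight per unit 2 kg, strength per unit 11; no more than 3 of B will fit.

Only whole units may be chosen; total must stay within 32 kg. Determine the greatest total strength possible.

This is a bounded integer knapsack.
Take 3×P, 1×Y, and 3×B: weight 27 ≤ 32, strength 3·11 + 1·4 + 3·11 = 70.
B has the best ratio (11/2) and is taken to its limit of 3; remaining capacity is filled optimally with the others.

70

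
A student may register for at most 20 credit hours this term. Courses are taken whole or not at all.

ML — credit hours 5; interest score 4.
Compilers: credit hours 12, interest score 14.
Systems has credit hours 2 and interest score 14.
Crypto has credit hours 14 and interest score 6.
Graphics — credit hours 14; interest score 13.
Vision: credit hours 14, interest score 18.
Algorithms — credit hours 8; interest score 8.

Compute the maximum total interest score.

Allowing fractional choices, the relaxed optimum would be about 36.7, but courses are indivisible.
Systems + Vision: credit hours 2 + 14 = 16 ≤ 20, interest score 14 + 18 = 32.
ML + Compilers + Systems: credit hours 5 + 12 + 2 = 19 ≤ 20, interest score 4 + 14 + 14 = 32.
Compilers + Systems: credit hours 12 + 2 = 14 ≤ 20, interest score 14 + 14 = 28.
The maximum interest score is 32; one optimal choice is Systems and Vision.

32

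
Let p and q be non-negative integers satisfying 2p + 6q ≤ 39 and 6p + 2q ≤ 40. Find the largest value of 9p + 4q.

(p,q)=(6,2): 2·6+6·2=24≤39, 6·6+2·2=40≤40, objective 62.
(p,q)=(5,4): 2·5+6·4=34≤39, 6·5+2·4=38≤40, objective 61.
(p,q)=(6,1): 2·6+6·1=18≤39, 6·6+2·1=38≤40, objective 58.
No feasible integer point exceeds 62.

62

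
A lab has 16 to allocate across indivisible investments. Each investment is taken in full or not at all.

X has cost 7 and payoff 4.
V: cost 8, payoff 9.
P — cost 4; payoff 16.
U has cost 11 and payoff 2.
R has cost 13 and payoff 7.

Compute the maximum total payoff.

P + U: cost 4 + 11 = 15 ≤ 16, payoff 16 + 2 = 18.
X + P: cost 7 + 4 = 11 ≤ 16, payoff 4 + 16 = 20.
V + P: cost 8 + 4 = 12 ≤ 16, payoff 9 + 16 = 25.
Best is V and P with total payoff 25.

25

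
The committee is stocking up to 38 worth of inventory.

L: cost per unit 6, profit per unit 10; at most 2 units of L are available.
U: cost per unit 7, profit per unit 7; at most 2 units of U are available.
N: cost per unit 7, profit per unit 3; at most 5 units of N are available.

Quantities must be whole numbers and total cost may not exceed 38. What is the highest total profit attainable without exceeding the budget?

L has the best ratio (10/6); taking only L gives at most 2×10 = 20 (stopped by the supply cap of 2).
Mixing does better — 2×L, 2×U, and 1×N: cost 33 ≤ 38, profit 2·10 + 2·7 + 1·3 = 37.

37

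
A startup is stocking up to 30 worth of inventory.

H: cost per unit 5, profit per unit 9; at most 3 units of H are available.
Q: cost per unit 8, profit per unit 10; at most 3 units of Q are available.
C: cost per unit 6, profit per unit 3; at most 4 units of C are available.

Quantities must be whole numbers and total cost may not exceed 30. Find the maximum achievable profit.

This is a bounded integer knapsack.
3×H, 1×Q, and 1×C: cost 29 ≤ 30, profit 3·9 + 1·10 + 1·3 = 40.
1×H and 3×Q: cost 29 ≤ 30, profit 1·9 + 3·10 = 39.
Best is 40.

40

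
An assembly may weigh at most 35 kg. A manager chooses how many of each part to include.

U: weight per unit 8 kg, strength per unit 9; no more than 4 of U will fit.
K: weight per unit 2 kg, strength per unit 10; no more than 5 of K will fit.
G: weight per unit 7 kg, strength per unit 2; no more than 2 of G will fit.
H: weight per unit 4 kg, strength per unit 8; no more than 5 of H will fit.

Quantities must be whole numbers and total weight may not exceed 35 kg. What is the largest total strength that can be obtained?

5×K and 5×H: weight 30 ≤ 35, strength 5·10 + 5·8 = 90.
1×U, 5×K, and 4×H: weight 34 ≤ 35, strength 1·9 + 5·10 + 4·8 = 91.
Best is 91.

91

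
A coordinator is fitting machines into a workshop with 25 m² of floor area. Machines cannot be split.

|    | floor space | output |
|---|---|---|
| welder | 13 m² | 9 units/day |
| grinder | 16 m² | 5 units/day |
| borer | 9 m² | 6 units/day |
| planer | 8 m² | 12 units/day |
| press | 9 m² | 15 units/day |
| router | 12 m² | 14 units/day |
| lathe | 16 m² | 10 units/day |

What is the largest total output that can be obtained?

29

Allowing fractional choices, the relaxed optimum would be about 36.3, but machines are indivisible.
planer + router: floor space 8 + 12 = 20 ≤ 25, output 12 + 14 = 26.
press + router: floor space 9 + 12 = 21 ≤ 25, output 15 + 14 = 29.
planer + press: floor space 8 + 9 = 17 ≤ 25, output 12 + 15 = 27.
Best is press and router with total output 29.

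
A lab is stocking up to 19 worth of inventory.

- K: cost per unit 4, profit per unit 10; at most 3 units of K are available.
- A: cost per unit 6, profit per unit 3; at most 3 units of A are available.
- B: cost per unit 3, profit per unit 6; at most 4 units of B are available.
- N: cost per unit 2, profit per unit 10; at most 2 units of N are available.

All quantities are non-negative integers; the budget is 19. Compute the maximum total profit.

56

N has the best ratio (10/2); taking only N gives at most 2×10 = 20 (stopped by the supply cap of 2).
Mixing does better — 3×K, 1×B, and 2×N: cost 19 ≤ 19, profit 3·10 + 1·6 + 2·10 = 56.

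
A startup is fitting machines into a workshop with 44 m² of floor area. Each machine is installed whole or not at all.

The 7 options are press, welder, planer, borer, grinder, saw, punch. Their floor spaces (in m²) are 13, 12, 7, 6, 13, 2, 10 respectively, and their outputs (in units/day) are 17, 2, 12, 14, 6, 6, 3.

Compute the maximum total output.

55

This is a 0-1 knapsack instance.
Allowing fractional choices, the relaxed optimum would be about 55.9, but machines are indivisible.
press + planer + borer + saw + punch: floor space 13 + 7 + 6 + 2 + 10 = 38 ≤ 44, output 17 + 12 + 14 + 6 + 3 = 52.
press + planer + borer + grinder + saw: floor space 13 + 7 + 6 + 13 + 2 = 41 ≤ 44, output 17 + 12 + 14 + 6 + 6 = 55.
Best is press, planer, borer, grinder, and saw with total output 55.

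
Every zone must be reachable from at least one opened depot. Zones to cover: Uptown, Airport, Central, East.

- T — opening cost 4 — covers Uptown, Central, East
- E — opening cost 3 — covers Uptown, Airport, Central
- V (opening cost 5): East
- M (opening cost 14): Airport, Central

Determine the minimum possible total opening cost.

7

This is a weighted set-cover instance.
Choose T and E: together they cover Uptown, Airport, Central, East — every zone.
Total opening cost: 4 + 3 = 7.
No cover costs less than 7.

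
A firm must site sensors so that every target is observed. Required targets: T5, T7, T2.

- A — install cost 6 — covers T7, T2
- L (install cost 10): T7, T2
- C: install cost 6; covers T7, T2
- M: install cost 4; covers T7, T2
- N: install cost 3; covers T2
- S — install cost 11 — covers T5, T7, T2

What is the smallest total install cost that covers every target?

This is a weighted set-cover instance.
The greedy cost-per-new-target heuristic would pick M and S for 15, but a cheaper cover exists.
S alone covers T5, T7, T2 — every target.
Total install cost: 11.
No cover costs less than 11.

11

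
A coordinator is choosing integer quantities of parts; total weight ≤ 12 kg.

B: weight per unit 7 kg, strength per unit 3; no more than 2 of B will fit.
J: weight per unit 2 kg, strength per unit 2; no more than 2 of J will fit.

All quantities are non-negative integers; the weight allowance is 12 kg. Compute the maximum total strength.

7

This is a bounded integer knapsack.
J has the best ratio (2/2); taking only J gives at most 2×2 = 4 (stopped by the supply cap of 2).
Mixing does better — 1×B and 2×J: weight 11 ≤ 12, strength 1·3 + 2·2 = 7.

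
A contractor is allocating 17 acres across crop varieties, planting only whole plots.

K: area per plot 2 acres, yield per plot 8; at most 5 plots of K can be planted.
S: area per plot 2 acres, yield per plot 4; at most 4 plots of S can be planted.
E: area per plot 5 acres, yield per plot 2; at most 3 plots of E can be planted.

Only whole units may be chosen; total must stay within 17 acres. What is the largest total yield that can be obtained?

This is a bounded integer knapsack.
K has the best ratio (8/2); taking only K gives at most 5×8 = 40 (stopped by the supply cap of 5).
Mixing does better — 5×K and 3×S: area 16 ≤ 17, yield 5·8 + 3·4 = 52.

52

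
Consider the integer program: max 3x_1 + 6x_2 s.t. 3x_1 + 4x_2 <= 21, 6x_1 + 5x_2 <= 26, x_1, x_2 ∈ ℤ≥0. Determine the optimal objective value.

The continuous relaxation peaks at (0, 5.2) with value 31.20; rounding to a feasible lattice point costs some objective.
(x_1,x_2)=(0,5): 3·0+4·5=20≤21, 6·0+5·5=25≤26, objective 30.
(x_1,x_2)=(1,4): 3·1+4·4=19≤21, 6·1+5·4=26≤26, objective 27.
(x_1,x_2)=(0,4): 3·0+4·4=16≤21, 6·0+5·4=20≤26, objective 24.
No feasible integer point exceeds 30.

30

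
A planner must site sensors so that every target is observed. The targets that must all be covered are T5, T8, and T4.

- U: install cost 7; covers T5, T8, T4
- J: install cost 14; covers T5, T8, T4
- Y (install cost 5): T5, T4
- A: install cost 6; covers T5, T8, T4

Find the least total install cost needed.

6

This is a weighted set-cover instance.
A alone covers T5, T8, T4 — every target.
Total install cost: 6.
No cover costs less than 6.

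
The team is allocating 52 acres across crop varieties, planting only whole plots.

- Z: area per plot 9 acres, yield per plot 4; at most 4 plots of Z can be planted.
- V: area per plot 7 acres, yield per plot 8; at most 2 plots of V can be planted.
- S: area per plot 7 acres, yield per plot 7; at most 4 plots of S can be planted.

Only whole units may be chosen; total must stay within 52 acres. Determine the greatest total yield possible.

1×Z, 2×V, and 4×S: area 51 ≤ 52, yield 1·4 + 2·8 + 4·7 = 48.
2×V and 4×S: area 42 ≤ 52, yield 2·8 + 4·7 = 44.
Best is 48.

48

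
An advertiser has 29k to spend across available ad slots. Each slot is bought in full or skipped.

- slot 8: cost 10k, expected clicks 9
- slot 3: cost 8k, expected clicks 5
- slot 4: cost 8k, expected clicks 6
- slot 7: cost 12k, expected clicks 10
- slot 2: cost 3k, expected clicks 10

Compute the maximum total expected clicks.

30

Take slot 8, slot 3, slot 4, and slot 2: cost 10 + 8 + 8 + 3 = 29 ≤ 29, expected clicks 9 + 5 + 6 + 10 = 30.
No other feasible combination does better.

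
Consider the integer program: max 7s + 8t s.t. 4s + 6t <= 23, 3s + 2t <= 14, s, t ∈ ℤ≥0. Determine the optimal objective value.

Relaxing integrality, the LP optimum is 37.00 at (s,t) = (3.8, 1.3), which is not an integer point.
(s,t)=(4,1): 4·4+6·1=22≤23, 3·4+2·1=14≤14, objective 36.
(s,t)=(2,2): 4·2+6·2=20≤23, 3·2+2·2=10≤14, objective 30.
(s,t)=(3,1): 4·3+6·1=18≤23, 3·3+2·1=11≤14, objective 29.
No feasible integer point exceeds 36.

36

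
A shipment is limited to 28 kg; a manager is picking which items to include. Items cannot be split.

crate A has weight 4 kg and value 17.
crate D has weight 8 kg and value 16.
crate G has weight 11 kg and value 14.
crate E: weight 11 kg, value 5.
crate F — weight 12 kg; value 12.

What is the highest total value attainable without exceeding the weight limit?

47

Allowing fractional choices, the relaxed optimum would be about 52.0, but items are indivisible.
crate A + crate D + crate F: weight 4 + 8 + 12 = 24 ≤ 28, value 17 + 16 + 12 = 45.
crate A + crate G + crate F: weight 4 + 11 + 12 = 27 ≤ 28, value 17 + 14 + 12 = 43.
crate A + crate D + crate G: weight 4 + 8 + 11 = 23 ≤ 28, value 17 + 16 + 14 = 47.
Best is crate A, crate D, and crate G with total value 47.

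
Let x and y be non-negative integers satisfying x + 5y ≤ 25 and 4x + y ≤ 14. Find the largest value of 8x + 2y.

(x,y)=(3,2) is feasible, giving 28.
(x,y)=(3,1) is feasible, giving 26.
(x,y)=(2,3) is feasible, giving 22.
(x,y)=(2,2) is feasible, giving 20.
No feasible integer point exceeds 28.

28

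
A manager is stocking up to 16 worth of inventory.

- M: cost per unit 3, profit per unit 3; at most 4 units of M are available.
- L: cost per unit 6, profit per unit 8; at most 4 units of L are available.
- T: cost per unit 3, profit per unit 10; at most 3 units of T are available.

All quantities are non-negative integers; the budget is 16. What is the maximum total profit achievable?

T has the best ratio (10/3); taking only T gives at most 3×10 = 30 (stopped by the supply cap of 3).
Mixing does better — 1×L and 3×T: cost 15 ≤ 16, profit 1·8 + 3·10 = 38.

38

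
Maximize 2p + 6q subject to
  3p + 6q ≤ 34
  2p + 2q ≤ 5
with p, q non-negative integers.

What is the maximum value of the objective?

12

(p,q)=(0,2) is feasible, giving 12.
(p,q)=(1,1) is feasible, giving 8.
(p,q)=(0,1) is feasible, giving 6.
The best lattice point is (0,2), giving 12.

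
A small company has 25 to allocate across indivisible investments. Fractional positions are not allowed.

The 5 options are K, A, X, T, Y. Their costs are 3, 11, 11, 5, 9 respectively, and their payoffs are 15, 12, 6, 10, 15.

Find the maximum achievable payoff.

This is an integer program with binary decision variables.
Allowing fractional choices, the relaxed optimum would be about 48.7, but investments are indivisible.
K + A + Y: cost 3 + 11 + 9 = 23 ≤ 25, payoff 15 + 12 + 15 = 42.
K + T + Y: cost 3 + 5 + 9 = 17 ≤ 25, payoff 15 + 10 + 15 = 40.
Best is K, A, and Y with total payoff 42.

42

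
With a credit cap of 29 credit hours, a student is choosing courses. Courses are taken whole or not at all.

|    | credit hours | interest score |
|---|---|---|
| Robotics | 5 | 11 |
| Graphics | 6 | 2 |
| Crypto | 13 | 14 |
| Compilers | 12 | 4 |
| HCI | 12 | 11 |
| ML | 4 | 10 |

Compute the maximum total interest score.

Take Robotics, Graphics, Crypto, and ML: credit hours 5 + 6 + 13 + 4 = 28 ≤ 29, interest score 11 + 2 + 14 + 10 = 37.
No other feasible combination does better.

37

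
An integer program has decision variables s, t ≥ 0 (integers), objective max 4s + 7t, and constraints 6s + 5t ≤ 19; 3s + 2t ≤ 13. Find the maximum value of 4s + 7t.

21

Relaxing integrality, the LP optimum is 26.60 at (s,t) = (0, 3.8), which is not an integer point.
(s,t)=(0,3): 6·0+5·3=15≤19, 3·0+2·3=6≤13, objective 21.
(s,t)=(1,2): 6·1+5·2=16≤19, 3·1+2·2=7≤13, objective 18.
(s,t)=(0,2): 6·0+5·2=10≤19, 3·0+2·2=4≤13, objective 14.
Maximum is 21 at (s,t)=(0,3).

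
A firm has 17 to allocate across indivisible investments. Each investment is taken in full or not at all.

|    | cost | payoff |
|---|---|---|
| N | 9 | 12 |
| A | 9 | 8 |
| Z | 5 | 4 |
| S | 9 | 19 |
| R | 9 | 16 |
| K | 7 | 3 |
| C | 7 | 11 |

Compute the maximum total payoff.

30

This is an integer program with binary decision variables.
Allowing fractional choices, the relaxed optimum would be about 33.2, but investments are indivisible.
R + C: cost 9 + 7 = 16 ≤ 17, payoff 16 + 11 = 27.
S + C: cost 9 + 7 = 16 ≤ 17, payoff 19 + 11 = 30.
Best is S and C with total payoff 30.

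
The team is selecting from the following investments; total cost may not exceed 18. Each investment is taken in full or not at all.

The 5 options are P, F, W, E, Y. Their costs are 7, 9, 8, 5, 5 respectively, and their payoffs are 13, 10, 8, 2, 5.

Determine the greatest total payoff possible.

This is an integer program with binary decision variables.
Take P and F: cost 7 + 9 = 16 ≤ 18, payoff 13 + 10 = 23.
No other feasible combination does better.

23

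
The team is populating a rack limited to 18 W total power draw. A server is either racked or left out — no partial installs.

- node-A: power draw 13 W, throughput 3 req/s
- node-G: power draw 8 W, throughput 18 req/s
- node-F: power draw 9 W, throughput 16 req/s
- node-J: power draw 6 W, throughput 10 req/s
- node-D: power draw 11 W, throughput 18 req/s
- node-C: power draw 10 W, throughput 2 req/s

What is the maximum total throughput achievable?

34

Allowing fractional choices, the relaxed optimum would be about 35.7, but servers are indivisible.
node-J + node-D: power draw 6 + 11 = 17 ≤ 18, throughput 10 + 18 = 28.
node-G + node-F: power draw 8 + 9 = 17 ≤ 18, throughput 18 + 16 = 34.
node-G + node-J: power draw 8 + 6 = 14 ≤ 18, throughput 18 + 10 = 28.
Best is node-G and node-F with total throughput 34.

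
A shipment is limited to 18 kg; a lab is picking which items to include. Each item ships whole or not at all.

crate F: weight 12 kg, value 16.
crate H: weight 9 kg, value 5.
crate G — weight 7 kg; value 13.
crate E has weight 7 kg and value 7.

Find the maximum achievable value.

20

Take crate G and crate E: weight 7 + 7 = 14 ≤ 18, value 13 + 7 = 20.
No other feasible combination does better.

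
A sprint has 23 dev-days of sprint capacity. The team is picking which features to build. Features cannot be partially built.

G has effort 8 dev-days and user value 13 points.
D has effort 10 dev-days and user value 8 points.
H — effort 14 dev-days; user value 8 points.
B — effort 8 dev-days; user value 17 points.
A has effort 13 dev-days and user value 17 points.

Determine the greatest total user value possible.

This is an integer program with binary decision variables.
Take B and A: effort 8 + 13 = 21 ≤ 23, user value 17 + 17 = 34.
No other feasible combination does better.

34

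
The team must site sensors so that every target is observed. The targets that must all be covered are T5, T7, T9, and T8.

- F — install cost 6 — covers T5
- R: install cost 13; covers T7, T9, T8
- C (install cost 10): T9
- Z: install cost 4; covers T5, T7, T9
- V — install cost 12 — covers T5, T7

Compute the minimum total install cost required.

Choose R and Z: together they cover T5, T7, T9, T8 — every target.
Total install cost: 13 + 4 = 17.
No cover costs less than 17.

17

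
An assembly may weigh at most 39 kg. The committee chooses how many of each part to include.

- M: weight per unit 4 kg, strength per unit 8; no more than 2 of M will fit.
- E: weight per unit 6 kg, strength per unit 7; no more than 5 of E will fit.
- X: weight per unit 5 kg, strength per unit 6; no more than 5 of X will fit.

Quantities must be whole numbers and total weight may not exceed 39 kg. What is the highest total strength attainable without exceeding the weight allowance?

This is a bounded integer knapsack.
Take 2×M, 1×E, and 5×X: weight 39 ≤ 39, strength 2·8 + 1·7 + 5·6 = 53.
M has the best ratio (8/4) and is taken to its limit of 2; remaining capacity is filled optimally with the others.

53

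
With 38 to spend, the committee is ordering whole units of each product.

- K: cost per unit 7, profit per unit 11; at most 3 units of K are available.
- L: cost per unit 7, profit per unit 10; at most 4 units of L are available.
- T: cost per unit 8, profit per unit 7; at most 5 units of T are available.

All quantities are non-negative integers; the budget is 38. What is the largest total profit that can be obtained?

Take 3×K and 2×L: cost 35 ≤ 38, profit 3·11 + 2·10 = 53.
K has the best ratio (11/7) and is taken to its limit of 3; remaining capacity is filled optimally with the others.

53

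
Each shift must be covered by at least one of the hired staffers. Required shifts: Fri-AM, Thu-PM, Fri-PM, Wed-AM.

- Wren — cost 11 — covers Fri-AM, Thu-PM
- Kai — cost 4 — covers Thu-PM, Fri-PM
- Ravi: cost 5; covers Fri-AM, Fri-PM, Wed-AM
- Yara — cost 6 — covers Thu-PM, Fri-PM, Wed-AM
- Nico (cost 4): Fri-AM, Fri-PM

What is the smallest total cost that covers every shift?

9

Choose Kai and Ravi: together they cover Fri-AM, Thu-PM, Fri-PM, Wed-AM — every shift.
Total cost: 4 + 5 = 9.
No cover costs less than 9.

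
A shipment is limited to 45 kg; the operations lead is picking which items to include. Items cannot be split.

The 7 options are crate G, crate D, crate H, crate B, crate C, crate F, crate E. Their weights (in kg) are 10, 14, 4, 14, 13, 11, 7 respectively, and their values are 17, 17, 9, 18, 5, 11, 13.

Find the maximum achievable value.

65

Allowing fractional choices, the relaxed optimum would be about 69.1, but items are indivisible.
crate G + crate D + crate B + crate E: weight 10 + 14 + 14 + 7 = 45 ≤ 45, value 17 + 17 + 18 + 13 = 65.
crate G + crate D + crate H + crate B: weight 10 + 14 + 4 + 14 = 42 ≤ 45, value 17 + 17 + 9 + 18 = 61.
crate G + crate B + crate F + crate E: weight 10 + 14 + 11 + 7 = 42 ≤ 45, value 17 + 18 + 11 + 13 = 59.
Best is crate G, crate D, crate B, and crate E with total value 65.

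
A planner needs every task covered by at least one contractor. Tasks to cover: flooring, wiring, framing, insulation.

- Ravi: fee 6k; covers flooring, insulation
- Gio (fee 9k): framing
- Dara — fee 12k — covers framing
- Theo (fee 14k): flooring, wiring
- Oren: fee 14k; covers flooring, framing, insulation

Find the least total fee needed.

28

This is a weighted set-cover instance.
The greedy cost-per-new-task heuristic would pick Ravi, Gio, and Theo for 29, but a cheaper cover exists.
Choose Theo and Oren: together they cover flooring, wiring, framing, insulation — every task.
Total fee: 14 + 14 = 28.
No cover costs less than 28.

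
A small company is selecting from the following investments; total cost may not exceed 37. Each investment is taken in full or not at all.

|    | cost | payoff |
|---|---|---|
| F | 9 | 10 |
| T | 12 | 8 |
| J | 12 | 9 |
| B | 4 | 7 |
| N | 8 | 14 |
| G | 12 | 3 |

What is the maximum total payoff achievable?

40

Allowing fractional choices, the relaxed optimum would be about 42.7, but investments are indivisible.
F + T + B + N: cost 9 + 12 + 4 + 8 = 33 ≤ 37, payoff 10 + 8 + 7 + 14 = 39.
F + J + B + N: cost 9 + 12 + 4 + 8 = 33 ≤ 37, payoff 10 + 9 + 7 + 14 = 40.
T + J + B + N: cost 12 + 12 + 4 + 8 = 36 ≤ 37, payoff 8 + 9 + 7 + 14 = 38.
Best is F, J, B, and N with total payoff 40.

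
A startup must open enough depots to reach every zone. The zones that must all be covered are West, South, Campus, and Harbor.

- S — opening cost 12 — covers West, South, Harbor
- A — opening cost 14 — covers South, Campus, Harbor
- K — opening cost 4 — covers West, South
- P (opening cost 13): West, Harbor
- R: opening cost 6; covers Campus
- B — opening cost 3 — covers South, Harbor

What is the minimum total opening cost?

13

This is a weighted set-cover instance.
Choose K, R, and B: together they cover West, South, Campus, Harbor — every zone.
Total opening cost: 4 + 6 + 3 = 13.
No cover costs less than 13.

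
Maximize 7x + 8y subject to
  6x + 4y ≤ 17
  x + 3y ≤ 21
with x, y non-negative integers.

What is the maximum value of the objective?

The continuous relaxation peaks at (0, 4.25) with value 34.00; rounding to a feasible lattice point costs some objective.
(x,y)=(0,4): 6·0+4·4=16≤17, 1·0+3·4=12≤21, objective 32.
(x,y)=(0,3): 6·0+4·3=12≤17, 1·0+3·3=9≤21, objective 24.
Maximum is 32 at (x,y)=(0,4).

32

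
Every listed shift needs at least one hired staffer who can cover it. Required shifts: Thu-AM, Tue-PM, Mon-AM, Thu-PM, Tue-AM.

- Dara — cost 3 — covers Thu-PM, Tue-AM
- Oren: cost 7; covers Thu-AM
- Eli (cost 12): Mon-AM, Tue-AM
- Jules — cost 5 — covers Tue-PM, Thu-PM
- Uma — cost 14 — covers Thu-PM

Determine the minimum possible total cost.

24

The greedy cost-per-new-shift heuristic would pick Dara, Jules, Oren, and Eli for 27, but a cheaper cover exists.
Choose Oren, Eli, and Jules: together they cover Thu-AM, Tue-PM, Mon-AM, Thu-PM, Tue-AM — every shift.
Total cost: 7 + 12 + 5 = 24.
No cover costs less than 24.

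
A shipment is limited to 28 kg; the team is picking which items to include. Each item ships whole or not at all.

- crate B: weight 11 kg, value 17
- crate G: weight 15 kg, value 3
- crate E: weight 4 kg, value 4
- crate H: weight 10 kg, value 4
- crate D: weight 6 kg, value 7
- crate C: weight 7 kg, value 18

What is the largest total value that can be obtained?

46

crate B + crate D + crate C: weight 11 + 6 + 7 = 24 ≤ 28, value 17 + 7 + 18 = 42.
crate B + crate E + crate D + crate C: weight 11 + 4 + 6 + 7 = 28 ≤ 28, value 17 + 4 + 7 + 18 = 46.
Best is crate B, crate E, crate D, and crate C with total value 46.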